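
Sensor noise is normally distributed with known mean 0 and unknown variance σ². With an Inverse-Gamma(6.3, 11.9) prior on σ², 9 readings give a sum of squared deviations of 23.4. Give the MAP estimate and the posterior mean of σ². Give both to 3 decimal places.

Posterior: Inverse-Gamma(shape = 6.3+9/2 = 10.8, scale = 11.9+23.4/2 = 23.6).
Mode = β/(α+1) = 23.6/11.8 = 2.000.
Mean = β/(α−1) = 23.6/9.8 = 2.408.
Mean > mode: the posterior has a right tail.

MAP: 2.000. Posterior mean: 2.408.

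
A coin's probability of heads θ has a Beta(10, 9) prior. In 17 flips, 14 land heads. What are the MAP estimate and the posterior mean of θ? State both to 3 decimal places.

MAP estimate = 0.676, posterior mean = 0.667

Posterior: Beta(10+14, 9+3) = Beta(24, 12).
Mode = (24−1)/(24+12−2) = 23/34 = 0.676.
Mean = 24/(24+12) = 24/36 = 0.667.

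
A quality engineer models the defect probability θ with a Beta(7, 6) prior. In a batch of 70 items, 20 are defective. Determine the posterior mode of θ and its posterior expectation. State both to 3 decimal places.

Posterior: Beta(7+20, 6+50) = Beta(27, 56).
Mode = (27−1)/(27+56−2) = 26/81 = 0.321.
Mean = 27/(27+56) = 27/83 = 0.325.

posterior mode = 0.321, posterior expectation = 0.325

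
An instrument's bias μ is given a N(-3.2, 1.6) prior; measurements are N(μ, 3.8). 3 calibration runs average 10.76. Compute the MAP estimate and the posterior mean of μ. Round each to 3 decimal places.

Posterior for μ is Normal. Precision-weighted mean: (1/1.6·-3.2 + 3/3.8·10.76) / (1/1.6 + 3/3.8) = 4.592.
A Normal posterior is symmetric, so mode = mean.

MAP = 4.592, posterior mean = 4.592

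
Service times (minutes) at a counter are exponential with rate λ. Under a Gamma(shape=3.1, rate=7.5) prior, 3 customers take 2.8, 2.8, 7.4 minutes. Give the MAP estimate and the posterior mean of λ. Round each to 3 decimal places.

Σ times = 13.0. Posterior: Gamma(shape = 3.1+3 = 6.1, rate = 7.5+13.0 = 20.5).
Mode = (α−1)/β = 5.1/20.5 = 0.249.
Mean = α/β = 6.1/20.5 = 0.298.
Mean > mode: the posterior has a right tail.

MAP estimate = 0.249, posterior mean = 0.298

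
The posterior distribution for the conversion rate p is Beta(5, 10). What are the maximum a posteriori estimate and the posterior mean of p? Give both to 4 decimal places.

MAP = 0.3077; posterior mean = 0.3333

Mode = (5−1)/(5+10−2) = 4/13 = 0.3077.
Mean = 5/(5+10) = 5/15 = 0.3333.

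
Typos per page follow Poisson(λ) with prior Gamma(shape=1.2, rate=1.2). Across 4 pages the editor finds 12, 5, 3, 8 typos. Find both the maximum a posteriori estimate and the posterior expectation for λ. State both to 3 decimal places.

Σ counts = 28. Posterior: Gamma(shape = 1.2+28 = 29.2, rate = 1.2+4 = 5.2).
Mode = (α−1)/β = 28.2/5.2 = 5.423.
Mean = α/β = 29.2/5.2 = 5.615.
The mean is pulled above the mode by the posterior's right skew.

MAP: 5.423. Posterior mean: 5.615.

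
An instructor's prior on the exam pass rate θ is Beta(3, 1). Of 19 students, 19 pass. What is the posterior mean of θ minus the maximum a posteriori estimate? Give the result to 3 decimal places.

Posterior: Beta(3+19, 1+0) = Beta(22, 1).
Since β = 1 ≤ 1 and α > 1, the Beta density is monotone increasing on [0,1]; the mode is at 1.
Mean = 22/(22+1) = 0.957.
Difference = 0.957 − 1.000 = -0.043.
Left-skewed posterior ⇒ mean < mode.

-0.043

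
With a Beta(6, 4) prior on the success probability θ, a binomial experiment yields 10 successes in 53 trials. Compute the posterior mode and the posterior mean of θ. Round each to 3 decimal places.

MAP: 0.246. Posterior mean: 0.254.

Posterior: Beta(6+10, 4+43) = Beta(16, 47).
Mode = (16−1)/(16+47−2) = 15/61 = 0.246.
Mean = 16/(16+47) = 16/63 = 0.254.
The posterior is right-skewed, so the mean exceeds the mode.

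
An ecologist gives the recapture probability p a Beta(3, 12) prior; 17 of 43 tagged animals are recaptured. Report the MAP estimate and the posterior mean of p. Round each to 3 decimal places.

p_MAP = 0.339, E[p|data] = 0.345

Posterior: Beta(3+17, 12+26) = Beta(20, 38).
Mode = (20−1)/(20+38−2) = 19/56 = 0.339.
Mean = 20/(20+38) = 20/58 = 0.345.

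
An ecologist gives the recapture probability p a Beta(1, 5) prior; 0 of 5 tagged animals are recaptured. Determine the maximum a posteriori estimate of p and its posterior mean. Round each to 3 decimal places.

Posterior: Beta(1+0, 5+5) = Beta(1, 10).
Since α = 1 ≤ 1 and β > 1, the Beta density is monotone decreasing on [0,1]; the mode is at 0.
Mean = 1/(1+10) = 0.091.
Mean > mode: the posterior has a right tail.

MAP: 0.000. Posterior mean: 0.091.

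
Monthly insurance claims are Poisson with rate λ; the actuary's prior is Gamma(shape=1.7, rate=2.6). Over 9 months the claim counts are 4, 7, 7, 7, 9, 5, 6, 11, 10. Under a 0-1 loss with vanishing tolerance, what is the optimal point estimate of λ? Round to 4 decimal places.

Σ counts = 66. Posterior: Gamma(shape = 1.7+66 = 67.7, rate = 2.6+9 = 11.6).
Mode = (α−1)/β = 66.7/11.6 = 5.7500.
Mean = α/β = 67.7/11.6 = 5.8362.
This is the posterior mode — the MAP estimate.

5.7500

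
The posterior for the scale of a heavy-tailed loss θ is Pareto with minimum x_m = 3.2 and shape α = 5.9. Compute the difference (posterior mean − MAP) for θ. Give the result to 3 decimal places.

The Pareto density is strictly decreasing on [x_m, ∞), so the mode is x_m = 3.200.
Mean = α·x_m/(α−1) = 5.9·3.2/4.9 = 3.853.
Difference = 3.853 − 3.200 = 0.653.

0.653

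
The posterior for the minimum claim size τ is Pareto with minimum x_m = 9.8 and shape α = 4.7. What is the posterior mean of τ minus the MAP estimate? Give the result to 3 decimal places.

2.649

The Pareto density is strictly decreasing on [x_m, ∞), so the mode is x_m = 9.800.
Mean = α·x_m/(α−1) = 4.7·9.8/3.7 = 12.449.
Difference = 12.449 − 9.800 = 2.649.
Mean > mode: the posterior has a right tail.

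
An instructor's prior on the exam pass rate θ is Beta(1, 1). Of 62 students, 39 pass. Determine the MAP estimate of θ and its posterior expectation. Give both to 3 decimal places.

Posterior: Beta(1+39, 1+23) = Beta(40, 24).
Mode = (40−1)/(40+24−2) = 39/62 = 0.629.
With a flat prior the MAP equals the MLE, 39/62.
Mean = 40/(40+24) = 40/64 = 0.625.
The mean is pulled below the mode by the posterior's left skew.

MAP = 0.629; posterior mean = 0.625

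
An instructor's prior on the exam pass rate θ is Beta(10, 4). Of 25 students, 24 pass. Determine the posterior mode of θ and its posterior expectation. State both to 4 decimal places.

MAP: 0.8919. Posterior mean: 0.8718.

Posterior: Beta(10+24, 4+1) = Beta(34, 5).
Mode = (34−1)/(34+5−2) = 33/37 = 0.8919.
Mean = 34/(34+5) = 34/39 = 0.8718.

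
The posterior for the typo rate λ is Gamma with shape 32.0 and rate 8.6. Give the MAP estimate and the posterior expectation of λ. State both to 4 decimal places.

λ_MAP = 3.6047, E[λ|data] = 3.7209

Mode = (α−1)/β = 31.0/8.6 = 3.6047.
Mean = α/β = 32.0/8.6 = 3.7209.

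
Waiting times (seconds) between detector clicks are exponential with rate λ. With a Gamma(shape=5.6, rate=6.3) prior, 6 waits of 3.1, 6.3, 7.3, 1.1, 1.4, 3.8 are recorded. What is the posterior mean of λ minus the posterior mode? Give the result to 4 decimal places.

Σ times = 23.0. Posterior: Gamma(shape = 5.6+6 = 11.6, rate = 6.3+23.0 = 29.3).
Mode = (α−1)/β = 10.6/29.3 = 0.3618.
Mean = α/β = 11.6/29.3 = 0.3959.
Difference = 0.3959 − 0.3618 = 0.0341.

0.0341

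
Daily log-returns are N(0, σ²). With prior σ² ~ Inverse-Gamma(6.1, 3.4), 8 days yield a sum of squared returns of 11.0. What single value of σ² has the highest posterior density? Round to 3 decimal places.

Posterior: Inverse-Gamma(shape = 6.1+8/2 = 10.1, scale = 3.4+11.0/2 = 8.9).
Mode = β/(α+1) = 8.9/11.1 = 0.802.
Mean = β/(α−1) = 8.9/9.1 = 0.978.
This is the posterior mode — the MAP estimate.

0.802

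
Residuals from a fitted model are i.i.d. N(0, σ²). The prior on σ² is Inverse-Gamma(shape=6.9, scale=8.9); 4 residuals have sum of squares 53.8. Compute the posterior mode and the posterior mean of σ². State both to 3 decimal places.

MAP: 3.616. Posterior mean: 4.532.

Posterior: Inverse-Gamma(shape = 6.9+4/2 = 8.9, scale = 8.9+53.8/2 = 35.8).
Mode = β/(α+1) = 35.8/9.9 = 3.616.
Mean = β/(α−1) = 35.8/7.9 = 4.532.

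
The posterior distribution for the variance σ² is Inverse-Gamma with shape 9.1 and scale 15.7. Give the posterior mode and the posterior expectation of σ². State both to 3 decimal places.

σ²_MAP = 1.554, E[σ²|data] = 1.938

Mode = β/(α+1) = 15.7/10.1 = 1.554.
Mean = β/(α−1) = 15.7/8.1 = 1.938.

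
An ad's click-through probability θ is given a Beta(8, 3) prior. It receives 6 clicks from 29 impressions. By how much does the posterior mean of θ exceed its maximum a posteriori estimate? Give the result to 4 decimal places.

0.0079

Posterior: Beta(8+6, 3+23) = Beta(14, 26).
Mode = (14−1)/(14+26−2) = 13/38 = 0.3421.
Mean = 14/(14+26) = 14/40 = 0.3500.
Difference = 0.3500 − 0.3421 = 0.0079.
The posterior is right-skewed, so the mean exceeds the mode.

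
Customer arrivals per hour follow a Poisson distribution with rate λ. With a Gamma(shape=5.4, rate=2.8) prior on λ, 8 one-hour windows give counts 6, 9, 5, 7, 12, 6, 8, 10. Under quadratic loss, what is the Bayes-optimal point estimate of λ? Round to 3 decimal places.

Σ counts = 63. Posterior: Gamma(shape = 5.4+63 = 68.4, rate = 2.8+8 = 10.8).
Mode = (α−1)/β = 67.4/10.8 = 6.241.
Mean = α/β = 68.4/10.8 = 6.333.
Quadratic loss ⇒ the optimal estimator is the posterior mean.

6.333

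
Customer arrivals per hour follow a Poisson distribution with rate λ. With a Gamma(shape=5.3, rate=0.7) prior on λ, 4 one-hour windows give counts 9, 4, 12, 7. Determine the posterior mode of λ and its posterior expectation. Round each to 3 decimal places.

posterior mode = 7.723, posterior expectation = 7.936

Σ counts = 32. Posterior: Gamma(shape = 5.3+32 = 37.3, rate = 0.7+4 = 4.7).
Mode = (α−1)/β = 36.3/4.7 = 7.723.
Mean = α/β = 37.3/4.7 = 7.936.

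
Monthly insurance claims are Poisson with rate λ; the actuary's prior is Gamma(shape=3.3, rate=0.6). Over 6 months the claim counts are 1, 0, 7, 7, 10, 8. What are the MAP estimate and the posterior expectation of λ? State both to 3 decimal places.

MAP: 5.348. Posterior mean: 5.500.

Σ counts = 33. Posterior: Gamma(shape = 3.3+33 = 36.3, rate = 0.6+6 = 6.6).
Mode = (α−1)/β = 35.3/6.6 = 5.348.
Mean = α/β = 36.3/6.6 = 5.500.
The posterior is right-skewed, so the mean exceeds the mode.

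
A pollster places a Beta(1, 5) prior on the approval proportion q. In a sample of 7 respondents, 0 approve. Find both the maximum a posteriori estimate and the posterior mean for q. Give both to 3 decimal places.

Posterior: Beta(1+0, 5+7) = Beta(1, 12).
Since α = 1 ≤ 1 and β > 1, the Beta density is monotone decreasing on [0,1]; the mode is at 0.
Mean = 1/(1+12) = 0.077.

MAP: 0.000. Posterior mean: 0.077.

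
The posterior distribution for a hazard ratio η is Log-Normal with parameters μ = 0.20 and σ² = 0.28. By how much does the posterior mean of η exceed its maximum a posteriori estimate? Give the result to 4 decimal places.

0.4818

Mode = exp(μ − σ²) = exp(-0.08) = 0.9231.
Mean = exp(μ + σ²/2) = exp(0.340) = 1.4049.
Difference = 1.4049 − 0.9231 = 0.4818.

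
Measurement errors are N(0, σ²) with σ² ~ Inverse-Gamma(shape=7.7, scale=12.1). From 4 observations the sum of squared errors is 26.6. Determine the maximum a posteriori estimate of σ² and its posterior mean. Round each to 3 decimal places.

MAP: 2.374. Posterior mean: 2.920.

Posterior: Inverse-Gamma(shape = 7.7+4/2 = 9.7, scale = 12.1+26.6/2 = 25.4).
Mode = β/(α+1) = 25.4/10.7 = 2.374.
Mean = β/(α−1) = 25.4/8.7 = 2.920.
The posterior is right-skewed, so the mean exceeds the mode.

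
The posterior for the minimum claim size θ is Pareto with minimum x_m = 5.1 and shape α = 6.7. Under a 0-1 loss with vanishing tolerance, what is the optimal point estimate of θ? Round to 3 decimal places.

The Pareto density is strictly decreasing on [x_m, ∞), so the mode is x_m = 5.100.
Mean = α·x_m/(α−1) = 6.7·5.1/5.7 = 5.995.
This is the posterior mode — the MAP estimate.

5.100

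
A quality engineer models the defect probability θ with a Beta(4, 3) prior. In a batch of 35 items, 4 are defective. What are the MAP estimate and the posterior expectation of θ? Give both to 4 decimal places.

Posterior: Beta(4+4, 3+31) = Beta(8, 34).
Mode = (8−1)/(8+34−2) = 7/40 = 0.1750.
Mean = 8/(8+34) = 8/42 = 0.1905.
The posterior is right-skewed, so the mean exceeds the mode.

MAP estimate = 0.1750, posterior expectation = 0.1905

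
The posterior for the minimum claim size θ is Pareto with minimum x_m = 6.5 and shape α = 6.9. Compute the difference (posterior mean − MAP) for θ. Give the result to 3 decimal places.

1.102

The Pareto density is strictly decreasing on [x_m, ∞), so the mode is x_m = 6.500.
Mean = α·x_m/(α−1) = 6.9·6.5/5.9 = 7.602.
Difference = 7.602 − 6.500 = 1.102.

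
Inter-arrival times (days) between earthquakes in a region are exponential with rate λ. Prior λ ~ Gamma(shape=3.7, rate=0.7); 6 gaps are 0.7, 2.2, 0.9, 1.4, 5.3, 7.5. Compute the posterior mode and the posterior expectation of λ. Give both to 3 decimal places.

Σ times = 18.0. Posterior: Gamma(shape = 3.7+6 = 9.7, rate = 0.7+18.0 = 18.7).
Mode = (α−1)/β = 8.7/18.7 = 0.465.
Mean = α/β = 9.7/18.7 = 0.519.

λ_MAP = 0.465, E[λ|data] = 0.519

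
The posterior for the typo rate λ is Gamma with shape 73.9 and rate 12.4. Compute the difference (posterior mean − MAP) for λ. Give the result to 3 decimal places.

Mode = (α−1)/β = 72.9/12.4 = 5.879.
Mean = α/β = 73.9/12.4 = 5.960.
Difference = 5.960 − 5.879 = 0.081.

0.081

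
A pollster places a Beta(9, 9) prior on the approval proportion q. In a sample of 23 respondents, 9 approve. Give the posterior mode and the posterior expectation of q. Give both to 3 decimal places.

q_MAP = 0.436, E[q|data] = 0.439

Posterior: Beta(9+9, 9+14) = Beta(18, 23).
Mode = (18−1)/(18+23−2) = 17/39 = 0.436.
Mean = 18/(18+23) = 18/41 = 0.439.
The mean is pulled above the mode by the posterior's right skew.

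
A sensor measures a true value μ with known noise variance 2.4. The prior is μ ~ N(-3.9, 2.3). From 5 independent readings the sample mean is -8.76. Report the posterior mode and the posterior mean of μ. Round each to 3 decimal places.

μ_MAP = -7.921, E[μ|data] = -7.921

Posterior for μ is Normal. Precision-weighted mean: (1/2.3·-3.9 + 5/2.4·-8.76) / (1/2.3 + 5/2.4) = -7.921.
A Normal posterior is symmetric, so mode = mean.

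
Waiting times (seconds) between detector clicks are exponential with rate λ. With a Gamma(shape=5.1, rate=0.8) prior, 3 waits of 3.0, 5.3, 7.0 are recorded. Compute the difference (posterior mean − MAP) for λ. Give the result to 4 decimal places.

0.0621

Σ times = 15.3. Posterior: Gamma(shape = 5.1+3 = 8.1, rate = 0.8+15.3 = 16.1).
Mode = (α−1)/β = 7.1/16.1 = 0.4410.
Mean = α/β = 8.1/16.1 = 0.5031.
Difference = 0.5031 − 0.4410 = 0.0621.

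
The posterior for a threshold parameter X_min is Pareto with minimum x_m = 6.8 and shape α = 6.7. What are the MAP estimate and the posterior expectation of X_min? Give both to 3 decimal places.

MAP = 6.800, posterior mean = 7.993

The Pareto density is strictly decreasing on [x_m, ∞), so the mode is x_m = 6.800.
Mean = α·x_m/(α−1) = 6.7·6.8/5.7 = 7.993.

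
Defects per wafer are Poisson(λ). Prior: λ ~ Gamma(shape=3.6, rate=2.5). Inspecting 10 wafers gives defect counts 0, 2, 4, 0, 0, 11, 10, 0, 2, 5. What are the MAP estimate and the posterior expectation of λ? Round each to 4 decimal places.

MAP = 2.9280; posterior mean = 3.0080

Σ counts = 34. Posterior: Gamma(shape = 3.6+34 = 37.6, rate = 2.5+10 = 12.5).
Mode = (α−1)/β = 36.6/12.5 = 2.9280.
Mean = α/β = 37.6/12.5 = 3.0080.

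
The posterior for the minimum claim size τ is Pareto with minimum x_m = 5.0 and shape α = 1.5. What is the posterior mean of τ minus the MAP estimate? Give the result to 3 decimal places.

10.000

The Pareto density is strictly decreasing on [x_m, ∞), so the mode is x_m = 5.000.
Mean = α·x_m/(α−1) = 1.5·5.0/0.5 = 15.000.
Difference = 15.000 − 5.000 = 10.000.
Mean > mode: the posterior has a right tail.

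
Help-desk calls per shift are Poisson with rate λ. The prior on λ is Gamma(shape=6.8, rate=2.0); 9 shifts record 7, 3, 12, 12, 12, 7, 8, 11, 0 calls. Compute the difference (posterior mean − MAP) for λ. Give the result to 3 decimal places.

0.091

Σ counts = 72. Posterior: Gamma(shape = 6.8+72 = 78.8, rate = 2.0+9 = 11.0).
Mode = (α−1)/β = 77.8/11.0 = 7.073.
Mean = α/β = 78.8/11.0 = 7.164.
Difference = 7.164 − 7.073 = 0.091.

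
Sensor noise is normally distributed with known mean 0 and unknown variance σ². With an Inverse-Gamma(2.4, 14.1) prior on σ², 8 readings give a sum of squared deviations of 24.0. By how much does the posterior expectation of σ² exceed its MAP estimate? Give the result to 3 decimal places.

1.306

Posterior: Inverse-Gamma(shape = 2.4+8/2 = 6.4, scale = 14.1+24.0/2 = 26.1).
Mode = β/(α+1) = 26.1/7.4 = 3.527.
Mean = β/(α−1) = 26.1/5.4 = 4.833.
Difference = 4.833 − 3.527 = 1.306.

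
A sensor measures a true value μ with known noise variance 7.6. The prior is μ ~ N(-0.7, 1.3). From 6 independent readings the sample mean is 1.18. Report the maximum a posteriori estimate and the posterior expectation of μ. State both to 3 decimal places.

μ_MAP = 0.252, E[μ|data] = 0.252

Posterior for μ is Normal. Precision-weighted mean: (1/1.3·-0.7 + 6/7.6·1.18) / (1/1.3 + 6/7.6) = 0.252.
A Normal posterior is symmetric, so mode = mean.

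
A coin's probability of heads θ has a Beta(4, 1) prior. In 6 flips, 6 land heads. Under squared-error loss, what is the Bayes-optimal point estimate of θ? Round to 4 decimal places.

Posterior: Beta(4+6, 1+0) = Beta(10, 1).
Since β = 1 ≤ 1 and α > 1, the Beta density is monotone increasing on [0,1]; the mode is at 1.
Mean = 10/(10+1) = 0.9091.
Squared-error loss ⇒ the optimal estimator is the posterior mean.

0.9091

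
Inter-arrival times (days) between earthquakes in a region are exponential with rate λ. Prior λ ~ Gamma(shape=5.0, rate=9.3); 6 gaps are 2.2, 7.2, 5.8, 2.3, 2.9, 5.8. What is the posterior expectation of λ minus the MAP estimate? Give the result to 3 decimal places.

Σ times = 26.2. Posterior: Gamma(shape = 5.0+6 = 11.0, rate = 9.3+26.2 = 35.5).
Mode = (α−1)/β = 10.0/35.5 = 0.282.
Mean = α/β = 11.0/35.5 = 0.310.
Difference = 0.310 − 0.282 = 0.028.

0.028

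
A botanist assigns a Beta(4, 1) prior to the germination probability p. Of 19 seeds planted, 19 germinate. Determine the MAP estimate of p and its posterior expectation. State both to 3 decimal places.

Posterior: Beta(4+19, 1+0) = Beta(23, 1).
Since β = 1 ≤ 1 and α > 1, the Beta density is monotone increasing on [0,1]; the mode is at 1.
Mean = 23/(23+1) = 0.958.
The mean is pulled below the mode by the posterior's left skew.

MAP: 1.000. Posterior mean: 0.958.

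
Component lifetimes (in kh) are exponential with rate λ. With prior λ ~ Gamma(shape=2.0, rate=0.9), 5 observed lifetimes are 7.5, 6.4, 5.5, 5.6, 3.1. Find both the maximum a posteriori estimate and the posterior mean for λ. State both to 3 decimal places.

MAP: 0.207. Posterior mean: 0.241.

Σ times = 28.1. Posterior: Gamma(shape = 2.0+5 = 7.0, rate = 0.9+28.1 = 29.0).
Mode = (α−1)/β = 6.0/29.0 = 0.207.
Mean = α/β = 7.0/29.0 = 0.241.
The posterior is right-skewed, so the mean exceeds the mode.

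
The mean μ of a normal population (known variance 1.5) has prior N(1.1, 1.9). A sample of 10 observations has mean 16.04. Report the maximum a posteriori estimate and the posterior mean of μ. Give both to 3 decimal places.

Posterior for μ is Normal. Precision-weighted mean: (1/1.9·1.1 + 10/1.5·16.04) / (1/1.9 + 10/1.5) = 14.947.
A Normal posterior is symmetric, so mode = mean.

maximum a posteriori estimate = 14.947, posterior mean = 14.947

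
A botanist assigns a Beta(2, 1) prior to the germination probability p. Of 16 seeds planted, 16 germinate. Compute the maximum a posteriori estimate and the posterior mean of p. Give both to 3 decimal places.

maximum a posteriori estimate = 1.000, posterior mean = 0.947

Posterior: Beta(2+16, 1+0) = Beta(18, 1).
Since β = 1 ≤ 1 and α > 1, the Beta density is monotone increasing on [0,1]; the mode is at 1.
Mean = 18/(18+1) = 0.947.
The mean is pulled below the mode by the posterior's left skew.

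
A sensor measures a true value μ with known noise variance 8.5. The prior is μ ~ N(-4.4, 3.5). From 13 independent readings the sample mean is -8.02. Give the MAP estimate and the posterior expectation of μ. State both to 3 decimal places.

μ_MAP = -7.450, E[μ|data] = -7.450

Posterior for μ is Normal. Precision-weighted mean: (1/3.5·-4.4 + 13/8.5·-8.02) / (1/3.5 + 13/8.5) = -7.450.
A Normal posterior is symmetric, so mode = mean.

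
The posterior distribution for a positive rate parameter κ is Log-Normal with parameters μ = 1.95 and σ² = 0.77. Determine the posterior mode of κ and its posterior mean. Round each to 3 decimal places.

Mode = exp(μ − σ²) = exp(1.18) = 3.254.
Mean = exp(μ + σ²/2) = exp(2.335) = 10.329.

posterior mode = 3.254, posterior mean = 10.329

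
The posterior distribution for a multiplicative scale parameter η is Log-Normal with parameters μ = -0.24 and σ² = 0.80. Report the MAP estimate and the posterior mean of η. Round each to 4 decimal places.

MAP: 0.3535. Posterior mean: 1.1735.

Mode = exp(μ − σ²) = exp(-1.04) = 0.3535.
Mean = exp(μ + σ²/2) = exp(0.160) = 1.1735.
The posterior is right-skewed, so the mean exceeds the mode.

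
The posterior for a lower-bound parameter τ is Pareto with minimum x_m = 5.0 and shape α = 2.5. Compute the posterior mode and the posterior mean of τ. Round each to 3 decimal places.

MAP: 5.000. Posterior mean: 8.333.

The Pareto density is strictly decreasing on [x_m, ∞), so the mode is x_m = 5.000.
Mean = α·x_m/(α−1) = 2.5·5.0/1.5 = 8.333.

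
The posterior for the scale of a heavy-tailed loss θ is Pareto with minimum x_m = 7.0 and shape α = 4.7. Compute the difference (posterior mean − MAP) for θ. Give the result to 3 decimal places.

1.892

The Pareto density is strictly decreasing on [x_m, ∞), so the mode is x_m = 7.000.
Mean = α·x_m/(α−1) = 4.7·7.0/3.7 = 8.892.
Difference = 8.892 − 7.000 = 1.892.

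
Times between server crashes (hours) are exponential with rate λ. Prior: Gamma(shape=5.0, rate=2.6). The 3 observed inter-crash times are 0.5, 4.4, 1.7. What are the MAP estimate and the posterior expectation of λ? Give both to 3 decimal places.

Σ times = 6.6. Posterior: Gamma(shape = 5.0+3 = 8.0, rate = 2.6+6.6 = 9.2).
Mode = (α−1)/β = 7.0/9.2 = 0.761.
Mean = α/β = 8.0/9.2 = 0.870.
Right-skewed posterior ⇒ mode < mean.

MAP = 0.761, posterior mean = 0.870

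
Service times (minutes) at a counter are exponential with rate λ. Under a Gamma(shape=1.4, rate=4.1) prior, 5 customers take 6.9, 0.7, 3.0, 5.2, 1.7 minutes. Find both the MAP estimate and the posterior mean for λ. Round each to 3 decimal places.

Σ times = 17.5. Posterior: Gamma(shape = 1.4+5 = 6.4, rate = 4.1+17.5 = 21.6).
Mode = (α−1)/β = 5.4/21.6 = 0.250.
Mean = α/β = 6.4/21.6 = 0.296.

MAP: 0.250. Posterior mean: 0.296.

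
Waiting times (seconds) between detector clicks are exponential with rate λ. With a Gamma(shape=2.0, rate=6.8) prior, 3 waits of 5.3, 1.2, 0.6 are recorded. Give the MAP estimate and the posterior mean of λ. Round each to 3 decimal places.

Σ times = 7.1. Posterior: Gamma(shape = 2.0+3 = 5.0, rate = 6.8+7.1 = 13.9).
Mode = (α−1)/β = 4.0/13.9 = 0.288.
Mean = α/β = 5.0/13.9 = 0.360.
Right-skewed posterior ⇒ mode < mean.

MAP estimate = 0.288, posterior mean = 0.360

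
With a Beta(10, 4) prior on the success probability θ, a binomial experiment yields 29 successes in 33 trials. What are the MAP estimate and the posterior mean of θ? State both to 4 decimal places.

MAP = 0.8444; posterior mean = 0.8298

Posterior: Beta(10+29, 4+4) = Beta(39, 8).
Mode = (39−1)/(39+8−2) = 38/45 = 0.8444.
Mean = 39/(39+8) = 39/47 = 0.8298.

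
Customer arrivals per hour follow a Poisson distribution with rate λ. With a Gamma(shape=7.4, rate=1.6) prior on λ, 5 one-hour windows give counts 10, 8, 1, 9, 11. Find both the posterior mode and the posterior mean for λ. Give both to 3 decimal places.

MAP: 6.879. Posterior mean: 7.030.

Σ counts = 39. Posterior: Gamma(shape = 7.4+39 = 46.4, rate = 1.6+5 = 6.6).
Mode = (α−1)/β = 45.4/6.6 = 6.879.
Mean = α/β = 46.4/6.6 = 7.030.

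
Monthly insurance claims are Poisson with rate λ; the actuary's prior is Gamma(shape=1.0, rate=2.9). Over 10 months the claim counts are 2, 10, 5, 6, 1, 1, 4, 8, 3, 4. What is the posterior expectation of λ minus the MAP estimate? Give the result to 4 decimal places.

0.0775

Σ counts = 44. Posterior: Gamma(shape = 1.0+44 = 45.0, rate = 2.9+10 = 12.9).
Mode = (α−1)/β = 44.0/12.9 = 3.4109.
Mean = α/β = 45.0/12.9 = 3.4884.
Difference = 3.4884 − 3.4109 = 0.0775.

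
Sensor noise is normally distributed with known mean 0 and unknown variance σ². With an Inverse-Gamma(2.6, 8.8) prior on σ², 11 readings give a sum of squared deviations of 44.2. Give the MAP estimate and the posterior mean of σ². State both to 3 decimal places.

σ²_MAP = 3.396, E[σ²|data] = 4.352

Posterior: Inverse-Gamma(shape = 2.6+11/2 = 8.1, scale = 8.8+44.2/2 = 30.9).
Mode = β/(α+1) = 30.9/9.1 = 3.396.
Mean = β/(α−1) = 30.9/7.1 = 4.352.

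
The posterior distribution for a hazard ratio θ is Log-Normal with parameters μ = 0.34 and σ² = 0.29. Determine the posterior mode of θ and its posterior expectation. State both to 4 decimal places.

MAP: 1.0513. Posterior mean: 1.6242.

Mode = exp(μ − σ²) = exp(0.05) = 1.0513.
Mean = exp(μ + σ²/2) = exp(0.485) = 1.6242.
The mean is pulled above the mode by the posterior's right skew.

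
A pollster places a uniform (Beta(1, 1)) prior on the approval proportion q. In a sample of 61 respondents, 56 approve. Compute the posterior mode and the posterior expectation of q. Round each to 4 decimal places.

Posterior: Beta(1+56, 1+5) = Beta(57, 6).
Mode = (57−1)/(57+6−2) = 56/61 = 0.9180.
With a flat prior the MAP equals the MLE, 56/61.
Mean = 57/(57+6) = 57/63 = 0.9048.

q_MAP = 0.9180, E[q|data] = 0.9048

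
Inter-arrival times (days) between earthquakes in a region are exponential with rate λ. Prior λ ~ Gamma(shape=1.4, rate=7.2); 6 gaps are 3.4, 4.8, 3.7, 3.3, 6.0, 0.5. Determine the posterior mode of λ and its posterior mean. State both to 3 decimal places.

MAP: 0.221. Posterior mean: 0.256.

Σ times = 21.7. Posterior: Gamma(shape = 1.4+6 = 7.4, rate = 7.2+21.7 = 28.9).
Mode = (α−1)/β = 6.4/28.9 = 0.221.
Mean = α/β = 7.4/28.9 = 0.256.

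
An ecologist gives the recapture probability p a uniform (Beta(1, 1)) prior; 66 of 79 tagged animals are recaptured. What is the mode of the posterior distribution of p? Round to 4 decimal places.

0.8354

Posterior: Beta(1+66, 1+13) = Beta(67, 14).
Mode = (67−1)/(67+14−2) = 66/79 = 0.8354.
With a flat prior the MAP equals the MLE, 66/79.
Mean = 67/(67+14) = 67/81 = 0.8272.
This is the posterior mode — the MAP estimate.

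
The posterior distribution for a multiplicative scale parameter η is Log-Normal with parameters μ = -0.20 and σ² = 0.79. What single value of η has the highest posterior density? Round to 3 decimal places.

0.372

Mode = exp(μ − σ²) = exp(-0.99) = 0.372.
Mean = exp(μ + σ²/2) = exp(0.195) = 1.215.
This is the posterior mode — the MAP estimate.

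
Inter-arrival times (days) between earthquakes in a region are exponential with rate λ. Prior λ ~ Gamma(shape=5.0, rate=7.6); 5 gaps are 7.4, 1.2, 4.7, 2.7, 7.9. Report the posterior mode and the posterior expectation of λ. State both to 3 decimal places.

MAP: 0.286. Posterior mean: 0.317.

Σ times = 23.9. Posterior: Gamma(shape = 5.0+5 = 10.0, rate = 7.6+23.9 = 31.5).
Mode = (α−1)/β = 9.0/31.5 = 0.286.
Mean = α/β = 10.0/31.5 = 0.317.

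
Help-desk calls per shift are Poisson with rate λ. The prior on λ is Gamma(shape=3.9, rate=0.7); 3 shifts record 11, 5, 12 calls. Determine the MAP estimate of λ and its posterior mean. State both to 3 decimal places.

MAP = 8.351; posterior mean = 8.622

Σ counts = 28. Posterior: Gamma(shape = 3.9+28 = 31.9, rate = 0.7+3 = 3.7).
Mode = (α−1)/β = 30.9/3.7 = 8.351.
Mean = α/β = 31.9/3.7 = 8.622.
The posterior is right-skewed, so the mean exceeds the mode.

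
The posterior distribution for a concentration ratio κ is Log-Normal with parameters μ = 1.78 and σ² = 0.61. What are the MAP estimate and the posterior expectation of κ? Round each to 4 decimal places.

Mode = exp(μ − σ²) = exp(1.17) = 3.2220.
Mean = exp(μ + σ²/2) = exp(2.085) = 8.0446.

MAP = 3.2220; posterior mean = 8.0446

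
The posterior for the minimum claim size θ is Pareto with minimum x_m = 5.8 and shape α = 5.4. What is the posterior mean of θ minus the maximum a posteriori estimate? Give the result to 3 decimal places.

1.318

The Pareto density is strictly decreasing on [x_m, ∞), so the mode is x_m = 5.800.
Mean = α·x_m/(α−1) = 5.4·5.8/4.4 = 7.118.
Difference = 7.118 − 5.800 = 1.318.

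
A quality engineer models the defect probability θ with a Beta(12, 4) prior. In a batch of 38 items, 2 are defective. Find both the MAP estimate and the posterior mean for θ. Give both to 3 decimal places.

Posterior: Beta(12+2, 4+36) = Beta(14, 40).
Mode = (14−1)/(14+40−2) = 13/52 = 0.250.
Mean = 14/(14+40) = 14/54 = 0.259.

MAP = 0.250; posterior mean = 0.259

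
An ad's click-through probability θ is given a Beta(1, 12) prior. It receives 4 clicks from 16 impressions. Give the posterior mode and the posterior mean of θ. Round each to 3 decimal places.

θ_MAP = 0.148, E[θ|data] = 0.172

Posterior: Beta(1+4, 12+12) = Beta(5, 24).
Mode = (5−1)/(5+24−2) = 4/27 = 0.148.
Mean = 5/(5+24) = 5/29 = 0.172.
The mean is pulled above the mode by the posterior's right skew.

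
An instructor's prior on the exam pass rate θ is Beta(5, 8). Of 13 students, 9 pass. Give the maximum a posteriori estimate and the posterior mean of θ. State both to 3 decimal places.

Posterior: Beta(5+9, 8+4) = Beta(14, 12).
Mode = (14−1)/(14+12−2) = 13/24 = 0.542.
Mean = 14/(14+12) = 14/26 = 0.538.

maximum a posteriori estimate = 0.542, posterior mean = 0.538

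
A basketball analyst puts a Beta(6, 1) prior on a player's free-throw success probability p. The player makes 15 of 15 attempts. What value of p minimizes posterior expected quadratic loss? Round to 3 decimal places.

0.955

Posterior: Beta(6+15, 1+0) = Beta(21, 1).
Since β = 1 ≤ 1 and α > 1, the Beta density is monotone increasing on [0,1]; the mode is at 1.
Mean = 21/(21+1) = 0.955.
Quadratic loss ⇒ the optimal estimator is the posterior mean.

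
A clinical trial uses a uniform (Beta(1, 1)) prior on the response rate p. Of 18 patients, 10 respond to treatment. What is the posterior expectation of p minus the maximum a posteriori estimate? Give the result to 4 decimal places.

-0.0056

Posterior: Beta(1+10, 1+8) = Beta(11, 9).
Mode = (11−1)/(11+9−2) = 10/18 = 0.5556.
With a flat prior the MAP equals the MLE, 10/18.
Mean = 11/(11+9) = 11/20 = 0.5500.
Difference = 0.5500 − 0.5556 = -0.0056.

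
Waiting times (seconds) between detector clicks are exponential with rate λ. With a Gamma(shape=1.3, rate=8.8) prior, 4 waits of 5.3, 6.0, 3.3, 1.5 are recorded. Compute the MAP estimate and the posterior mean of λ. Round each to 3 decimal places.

MAP: 0.173. Posterior mean: 0.213.

Σ times = 16.1. Posterior: Gamma(shape = 1.3+4 = 5.3, rate = 8.8+16.1 = 24.9).
Mode = (α−1)/β = 4.3/24.9 = 0.173.
Mean = α/β = 5.3/24.9 = 0.213.
Mean > mode: the posterior has a right tail.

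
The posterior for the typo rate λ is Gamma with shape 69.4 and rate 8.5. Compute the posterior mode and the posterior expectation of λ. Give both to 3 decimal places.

λ_MAP = 8.047, E[λ|data] = 8.165

Mode = (α−1)/β = 68.4/8.5 = 8.047.
Mean = α/β = 69.4/8.5 = 8.165.
The mean is pulled above the mode by the posterior's right skew.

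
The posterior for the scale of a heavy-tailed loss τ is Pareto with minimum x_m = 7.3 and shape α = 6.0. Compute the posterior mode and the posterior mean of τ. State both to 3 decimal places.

The Pareto density is strictly decreasing on [x_m, ∞), so the mode is x_m = 7.300.
Mean = α·x_m/(α−1) = 6.0·7.3/5.0 = 8.760.
The posterior is right-skewed, so the mean exceeds the mode.

MAP = 7.300; posterior mean = 8.760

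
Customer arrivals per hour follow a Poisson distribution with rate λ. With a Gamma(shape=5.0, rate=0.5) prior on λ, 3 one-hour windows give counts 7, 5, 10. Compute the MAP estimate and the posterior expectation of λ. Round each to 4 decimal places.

MAP = 7.4286; posterior mean = 7.7143

Σ counts = 22. Posterior: Gamma(shape = 5.0+22 = 27.0, rate = 0.5+3 = 3.5).
Mode = (α−1)/β = 26.0/3.5 = 7.4286.
Mean = α/β = 27.0/3.5 = 7.7143.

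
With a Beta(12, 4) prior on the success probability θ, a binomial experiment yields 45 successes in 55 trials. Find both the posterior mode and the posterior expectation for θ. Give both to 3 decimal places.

posterior mode = 0.812, posterior expectation = 0.803

Posterior: Beta(12+45, 4+10) = Beta(57, 14).
Mode = (57−1)/(57+14−2) = 56/69 = 0.812.
Mean = 57/(57+14) = 57/71 = 0.803.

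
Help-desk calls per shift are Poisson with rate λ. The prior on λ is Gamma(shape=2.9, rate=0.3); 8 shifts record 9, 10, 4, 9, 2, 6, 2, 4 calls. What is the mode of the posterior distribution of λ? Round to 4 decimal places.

5.7711

Σ counts = 46. Posterior: Gamma(shape = 2.9+46 = 48.9, rate = 0.3+8 = 8.3).
Mode = (α−1)/β = 47.9/8.3 = 5.7711.
Mean = α/β = 48.9/8.3 = 5.8916.
This is the posterior mode — the MAP estimate.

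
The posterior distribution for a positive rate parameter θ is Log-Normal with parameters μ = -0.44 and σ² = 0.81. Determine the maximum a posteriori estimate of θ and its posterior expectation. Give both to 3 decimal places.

MAP = 0.287, posterior mean = 0.966

Mode = exp(μ − σ²) = exp(-1.25) = 0.287.
Mean = exp(μ + σ²/2) = exp(-0.035) = 0.966.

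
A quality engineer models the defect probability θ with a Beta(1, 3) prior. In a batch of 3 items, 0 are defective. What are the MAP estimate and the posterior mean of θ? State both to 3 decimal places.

Posterior: Beta(1+0, 3+3) = Beta(1, 6).
Since α = 1 ≤ 1 and β > 1, the Beta density is monotone decreasing on [0,1]; the mode is at 0.
Mean = 1/(1+6) = 0.143.
Right-skewed posterior ⇒ mode < mean.

MAP = 0.000; posterior mean = 0.143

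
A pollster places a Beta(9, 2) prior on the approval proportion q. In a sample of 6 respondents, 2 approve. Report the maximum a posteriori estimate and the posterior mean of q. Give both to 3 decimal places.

Posterior: Beta(9+2, 2+4) = Beta(11, 6).
Mode = (11−1)/(11+6−2) = 10/15 = 0.667.
Mean = 11/(11+6) = 11/17 = 0.647.

q_MAP = 0.667, E[q|data] = 0.647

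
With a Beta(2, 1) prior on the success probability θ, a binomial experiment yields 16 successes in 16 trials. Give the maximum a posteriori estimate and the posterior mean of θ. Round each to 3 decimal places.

θ_MAP = 1.000, E[θ|data] = 0.947

Posterior: Beta(2+16, 1+0) = Beta(18, 1).
Since β = 1 ≤ 1 and α > 1, the Beta density is monotone increasing on [0,1]; the mode is at 1.
Mean = 18/(18+1) = 0.947.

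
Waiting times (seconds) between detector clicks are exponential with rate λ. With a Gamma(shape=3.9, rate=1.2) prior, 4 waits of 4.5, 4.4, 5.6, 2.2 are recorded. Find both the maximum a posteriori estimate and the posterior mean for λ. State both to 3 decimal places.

maximum a posteriori estimate = 0.385, posterior mean = 0.441

Σ times = 16.7. Posterior: Gamma(shape = 3.9+4 = 7.9, rate = 1.2+16.7 = 17.9).
Mode = (α−1)/β = 6.9/17.9 = 0.385.
Mean = α/β = 7.9/17.9 = 0.441.
The posterior is right-skewed, so the mean exceeds the mode.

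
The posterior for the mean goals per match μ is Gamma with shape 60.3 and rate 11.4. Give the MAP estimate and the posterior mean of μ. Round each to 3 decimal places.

MAP = 5.202, posterior mean = 5.289

Mode = (α−1)/β = 59.3/11.4 = 5.202.
Mean = α/β = 60.3/11.4 = 5.289.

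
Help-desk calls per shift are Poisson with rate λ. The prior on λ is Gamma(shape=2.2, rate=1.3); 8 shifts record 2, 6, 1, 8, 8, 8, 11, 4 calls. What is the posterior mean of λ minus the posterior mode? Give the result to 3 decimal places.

Σ counts = 48. Posterior: Gamma(shape = 2.2+48 = 50.2, rate = 1.3+8 = 9.3).
Mode = (α−1)/β = 49.2/9.3 = 5.290.
Mean = α/β = 50.2/9.3 = 5.398.
Difference = 5.398 − 5.290 = 0.108.

0.108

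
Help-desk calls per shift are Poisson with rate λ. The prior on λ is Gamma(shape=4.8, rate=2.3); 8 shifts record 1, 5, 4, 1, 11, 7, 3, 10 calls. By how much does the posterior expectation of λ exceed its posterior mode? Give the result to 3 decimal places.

Σ counts = 42. Posterior: Gamma(shape = 4.8+42 = 46.8, rate = 2.3+8 = 10.3).
Mode = (α−1)/β = 45.8/10.3 = 4.447.
Mean = α/β = 46.8/10.3 = 4.544.
Difference = 4.544 − 4.447 = 0.097.

0.097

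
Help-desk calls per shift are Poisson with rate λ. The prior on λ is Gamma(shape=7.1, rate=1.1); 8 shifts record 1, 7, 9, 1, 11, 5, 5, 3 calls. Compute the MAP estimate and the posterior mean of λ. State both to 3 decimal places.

MAP estimate = 5.286, posterior mean = 5.396

Σ counts = 42. Posterior: Gamma(shape = 7.1+42 = 49.1, rate = 1.1+8 = 9.1).
Mode = (α−1)/β = 48.1/9.1 = 5.286.
Mean = α/β = 49.1/9.1 = 5.396.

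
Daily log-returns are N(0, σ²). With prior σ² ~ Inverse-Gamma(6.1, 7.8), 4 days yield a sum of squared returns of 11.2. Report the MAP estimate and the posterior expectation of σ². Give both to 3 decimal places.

MAP estimate = 1.473, posterior expectation = 1.887

Posterior: Inverse-Gamma(shape = 6.1+4/2 = 8.1, scale = 7.8+11.2/2 = 13.4).
Mode = β/(α+1) = 13.4/9.1 = 1.473.
Mean = β/(α−1) = 13.4/7.1 = 1.887.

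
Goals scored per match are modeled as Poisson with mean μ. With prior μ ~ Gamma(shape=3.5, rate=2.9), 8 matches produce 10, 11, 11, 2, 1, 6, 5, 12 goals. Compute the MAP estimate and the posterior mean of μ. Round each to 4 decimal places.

MAP: 5.5505. Posterior mean: 5.6422.

Σ counts = 58. Posterior: Gamma(shape = 3.5+58 = 61.5, rate = 2.9+8 = 10.9).
Mode = (α−1)/β = 60.5/10.9 = 5.5505.
Mean = α/β = 61.5/10.9 = 5.6422.
Mean > mode: the posterior has a right tail.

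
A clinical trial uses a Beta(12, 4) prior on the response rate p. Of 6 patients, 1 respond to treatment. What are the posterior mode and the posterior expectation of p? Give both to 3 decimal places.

MAP = 0.600; posterior mean = 0.591

Posterior: Beta(12+1, 4+5) = Beta(13, 9).
Mode = (13−1)/(13+9−2) = 12/20 = 0.600.
Mean = 13/(13+9) = 13/22 = 0.591.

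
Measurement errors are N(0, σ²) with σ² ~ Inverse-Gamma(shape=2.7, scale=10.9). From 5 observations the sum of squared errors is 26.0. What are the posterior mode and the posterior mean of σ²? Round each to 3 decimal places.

posterior mode = 3.855, posterior mean = 5.690

Posterior: Inverse-Gamma(shape = 2.7+5/2 = 5.2, scale = 10.9+26.0/2 = 23.9).
Mode = β/(α+1) = 23.9/6.2 = 3.855.
Mean = β/(α−1) = 23.9/4.2 = 5.690.
Right-skewed posterior ⇒ mode < mean.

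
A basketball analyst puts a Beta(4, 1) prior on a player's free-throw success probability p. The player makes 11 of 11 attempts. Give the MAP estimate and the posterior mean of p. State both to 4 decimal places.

MAP = 1.0000; posterior mean = 0.9375

Posterior: Beta(4+11, 1+0) = Beta(15, 1).
Since β = 1 ≤ 1 and α > 1, the Beta density is monotone increasing on [0,1]; the mode is at 1.
Mean = 15/(15+1) = 0.9375.
The mean is pulled below the mode by the posterior's left skew.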